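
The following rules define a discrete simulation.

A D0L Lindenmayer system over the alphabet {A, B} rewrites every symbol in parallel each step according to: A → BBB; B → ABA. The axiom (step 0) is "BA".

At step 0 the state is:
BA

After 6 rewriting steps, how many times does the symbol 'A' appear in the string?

0) BA
1) ABABBB
2) BBBABABBBABAABAABA
3) ABAABAABABBBABABBBABAABAABABBBABABBBBBBABABBBBBBABABBB
4) BBBABABBBBBBABABBBBBBABABBBABAABAABABBBABABBBABAABAABABBBA…AABAABAABAABABBBABABBBABAABAABAABAABAABABBBABABBBABAABAABA  (len 162)
5) ABAABAABABBBABABBBABAABAABAABAABAABABBBABABBBABAABAABAABAA…ABBBABAABAABABBBABABBBABAABAABABBBABABBBBBBABABBBBBBABABBB  (len 486)
6) BBBABABBBBBBABABBBBBBABABBBABAABAABABBBABABBBABAABAABABBBA…AABAABAABAABABBBABABBBABAABAABAABAABAABABBBABABBBABAABAABA  (len 1458)

596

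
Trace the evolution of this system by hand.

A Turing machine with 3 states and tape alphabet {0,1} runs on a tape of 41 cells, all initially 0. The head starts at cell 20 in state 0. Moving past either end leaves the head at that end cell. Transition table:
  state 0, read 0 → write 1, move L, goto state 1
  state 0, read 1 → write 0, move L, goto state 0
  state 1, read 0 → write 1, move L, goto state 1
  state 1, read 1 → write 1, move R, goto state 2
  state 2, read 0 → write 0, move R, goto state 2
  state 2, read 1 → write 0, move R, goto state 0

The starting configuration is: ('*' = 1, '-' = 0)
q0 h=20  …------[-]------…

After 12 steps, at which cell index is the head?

8

step 0: q0 h=20  …------[-]------…
step 1: q1 h=19  …------[-]*-----…
step 2: q1 h=18  …------[-]**----…
step 3: q1 h=17  …------[-]***---…
step 4: q1 h=16  …------[-]****--…
step 5: q1 h=15  …------[-]*****-…
step 6: q1 h=14  …------[-]******…
step 7: q1 h=13  …------[-]******…
step 8: q1 h=12  …------[-]******…
step 9: q1 h=11  …------[-]******…
step 10: q1 h=10  …------[-]******…
step 11: q1 h= 9  …------[-]******…
step 12: q1 h= 8  …------[-]******…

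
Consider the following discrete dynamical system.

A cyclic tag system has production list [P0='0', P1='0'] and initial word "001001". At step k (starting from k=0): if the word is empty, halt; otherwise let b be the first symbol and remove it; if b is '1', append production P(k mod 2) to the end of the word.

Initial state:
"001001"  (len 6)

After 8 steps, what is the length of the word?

gen 0: "001001"  (len 6)
gen 1: "01001"  (len 5)
gen 2: "1001"  (len 4)
gen 3: "0010"  (len 4)
gen 4: "010"  (len 3)
gen 5: "10"  (len 2)
gen 6: "00"  (len 2)
gen 7: "0"  (len 1)
gen 8: (halted — word empty)

0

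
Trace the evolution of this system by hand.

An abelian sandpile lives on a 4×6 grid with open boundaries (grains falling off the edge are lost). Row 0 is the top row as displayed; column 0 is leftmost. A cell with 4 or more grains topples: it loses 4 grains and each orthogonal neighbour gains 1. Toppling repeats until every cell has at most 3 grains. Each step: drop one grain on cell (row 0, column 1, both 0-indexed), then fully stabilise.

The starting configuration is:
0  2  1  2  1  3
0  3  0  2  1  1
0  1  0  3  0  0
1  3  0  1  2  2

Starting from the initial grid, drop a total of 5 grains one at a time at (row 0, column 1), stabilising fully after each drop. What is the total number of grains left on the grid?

32

k=0  0  2  1  2  1  3
0  3  0  2  1  1
0  1  0  3  0  0
1  3  0  1  2  2
k=1  0  3  1  2  1  3
0  3  0  2  1  1
0  1  0  3  0  0
1  3  0  1  2  2
k=2  1  1  2  2  1  3
1  0  1  2  1  1
0  2  0  3  0  0
1  3  0  1  2  2
k=3  1  2  2  2  1  3
1  0  1  2  1  1
0  2  0  3  0  0
1  3  0  1  2  2
k=4  1  3  2  2  1  3
1  0  1  2  1  1
0  2  0  3  0  0
1  3  0  1  2  2
k=5  2  0  3  2  1  3
1  1  1  2  1  1
0  2  0  3  0  0
1  3  0  1  2  2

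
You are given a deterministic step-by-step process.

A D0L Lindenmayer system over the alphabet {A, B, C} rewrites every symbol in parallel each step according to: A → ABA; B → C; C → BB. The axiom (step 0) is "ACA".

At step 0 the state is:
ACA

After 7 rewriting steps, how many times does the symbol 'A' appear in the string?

t=0: ACA
t=1: ABABBABA
t=2: ABACABACCABACABA
t=3: ABACABABBABACABABBBBABACABABBABACABA
t=4: ABACABABBABACABACCABACABABBABACABACCCCABACABABBABACABACCABACABABBABACABA
t=5: ABACABABBABACABACCABACABABBABACABABBBBABACABABBABACABACCAB…BACCABACABABBABACABABBBBABACABABBABACABACCABACABABBABACABA  (len 152)
t=6: ABACABABBABACABACCABACABABBABACABABBBBABACABABBABACABACCAB…BACCABACABABBABACABABBBBABACABABBABACABACCABACABABBABACABA  (len 304)
t=7: ABACABABBABACABACCABACABABBABACABABBBBABACABABBABACABACCAB…BACCABACABABBABACABABBBBABACABABBABACABACCABACABABBABACABA  (len 624)

256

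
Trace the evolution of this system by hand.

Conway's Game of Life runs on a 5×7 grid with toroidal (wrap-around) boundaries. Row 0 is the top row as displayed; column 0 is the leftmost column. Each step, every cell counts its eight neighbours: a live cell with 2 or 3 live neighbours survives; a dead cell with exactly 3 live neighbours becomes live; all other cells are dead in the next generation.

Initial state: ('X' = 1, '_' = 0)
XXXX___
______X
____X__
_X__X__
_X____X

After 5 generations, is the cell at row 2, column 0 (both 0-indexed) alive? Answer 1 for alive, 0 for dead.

0

gen 0: XXXX___
______X
____X__
_X__X__
_X____X
gen 1: _XX___X
XXXX___
_____X_
X____X_
___X___
gen 2: _______
X__X__X
X_X_X__
____X_X
XXX___X
gen 3: __X____
XX_X__X
XX__X__
__X___X
XX___XX
gen 4: __X__X_
___X__X
___X_X_
__X____
XXX__XX
gen 5: __XXXX_
__XX_XX
__XXX__
X_XXXX_
X_XX_XX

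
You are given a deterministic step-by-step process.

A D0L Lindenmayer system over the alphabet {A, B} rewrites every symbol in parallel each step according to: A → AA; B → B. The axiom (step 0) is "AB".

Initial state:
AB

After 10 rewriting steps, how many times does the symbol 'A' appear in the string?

step 0: AB
step 1: AAB
step 2: AAAAB
step 3: AAAAAAAAB
step 4: AAAAAAAAAAAAAAAAB
step 5: AAAAAAAAAAAAAAAAAAAAAAAAAAAAAAAAB
step 6: AAAAAAAAAAAAAAAAAAAAAAAAAAAAAAAAAAAAAAAAAAAAAAAAAAAAAAAAAAAAAAAAB
step 7: AAAAAAAAAAAAAAAAAAAAAAAAAAAAAAAAAAAAAAAAAAAAAAAAAAAAAAAAAA…AAAAAAAAAAAAAAAAAAAAAAAAAAAAAAAAAAAAAAAAAAAAAAAAAAAAAAAAAB  (len 129)
step 8: AAAAAAAAAAAAAAAAAAAAAAAAAAAAAAAAAAAAAAAAAAAAAAAAAAAAAAAAAA…AAAAAAAAAAAAAAAAAAAAAAAAAAAAAAAAAAAAAAAAAAAAAAAAAAAAAAAAAB  (len 257)
step 9: AAAAAAAAAAAAAAAAAAAAAAAAAAAAAAAAAAAAAAAAAAAAAAAAAAAAAAAAAA…AAAAAAAAAAAAAAAAAAAAAAAAAAAAAAAAAAAAAAAAAAAAAAAAAAAAAAAAAB  (len 513)
step 10: AAAAAAAAAAAAAAAAAAAAAAAAAAAAAAAAAAAAAAAAAAAAAAAAAAAAAAAAAA…AAAAAAAAAAAAAAAAAAAAAAAAAAAAAAAAAAAAAAAAAAAAAAAAAAAAAAAAAB  (len 1025)

1024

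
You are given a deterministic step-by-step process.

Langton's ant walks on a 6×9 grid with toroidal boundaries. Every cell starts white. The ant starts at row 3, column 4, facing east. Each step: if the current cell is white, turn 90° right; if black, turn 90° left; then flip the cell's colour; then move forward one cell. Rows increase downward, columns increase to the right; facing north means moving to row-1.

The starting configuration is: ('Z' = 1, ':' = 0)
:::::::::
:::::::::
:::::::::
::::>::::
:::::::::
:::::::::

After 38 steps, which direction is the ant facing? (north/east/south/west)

east

gen 0: :::::::::
:::::::::
:::::::::
::::>::::
:::::::::
:::::::::
gen 1: :::::::::
:::::::::
:::::::::
::::Z::::
::::v::::
:::::::::
gen 2: :::::::::
:::::::::
:::::::::
::::Z::::
:::<Z::::
:::::::::
gen 3: :::::::::
:::::::::
:::::::::
:::^Z::::
:::ZZ::::
:::::::::
gen 4: :::::::::
:::::::::
:::::::::
:::Z>::::
:::ZZ::::
:::::::::
gen 5: :::::::::
:::::::::
::::^::::
:::Z:::::
:::ZZ::::
:::::::::
gen 6: :::::::::
:::::::::
::::Z>:::
:::Z:::::
:::ZZ::::
:::::::::
gen 7: :::::::::
:::::::::
::::ZZ:::
:::Z:v:::
:::ZZ::::
:::::::::
gen 8: :::::::::
:::::::::
::::ZZ:::
:::Z<Z:::
:::ZZ::::
:::::::::
gen 9: :::::::::
:::::::::
::::^Z:::
:::ZZZ:::
:::ZZ::::
:::::::::
gen 10: :::::::::
:::::::::
:::<:Z:::
:::ZZZ:::
:::ZZ::::
:::::::::
gen 11: :::::::::
:::^:::::
:::Z:Z:::
:::ZZZ:::
:::ZZ::::
:::::::::
gen 12: :::::::::
:::Z>::::
:::Z:Z:::
:::ZZZ:::
:::ZZ::::
:::::::::
gen 13: :::::::::
:::ZZ::::
:::ZvZ:::
:::ZZZ:::
:::ZZ::::
:::::::::
gen 14: :::::::::
:::ZZ::::
:::<ZZ:::
:::ZZZ:::
:::ZZ::::
:::::::::
gen 15: :::::::::
:::ZZ::::
::::ZZ:::
:::vZZ:::
:::ZZ::::
:::::::::
gen 16: :::::::::
:::ZZ::::
::::ZZ:::
::::>Z:::
:::ZZ::::
:::::::::
gen 17: :::::::::
:::ZZ::::
::::^Z:::
:::::Z:::
:::ZZ::::
:::::::::
gen 18: :::::::::
:::ZZ::::
:::<:Z:::
:::::Z:::
:::ZZ::::
:::::::::
gen 19: :::::::::
:::^Z::::
:::Z:Z:::
:::::Z:::
:::ZZ::::
:::::::::
gen 20: :::::::::
::<:Z::::
:::Z:Z:::
:::::Z:::
:::ZZ::::
:::::::::
gen 21: ::^::::::
::Z:Z::::
:::Z:Z:::
:::::Z:::
:::ZZ::::
:::::::::
gen 22: ::Z>:::::
::Z:Z::::
:::Z:Z:::
:::::Z:::
:::ZZ::::
:::::::::
gen 23: ::ZZ:::::
::ZvZ::::
:::Z:Z:::
:::::Z:::
:::ZZ::::
:::::::::
gen 24: ::ZZ:::::
::<ZZ::::
:::Z:Z:::
:::::Z:::
:::ZZ::::
:::::::::
gen 25: ::ZZ:::::
:::ZZ::::
::vZ:Z:::
:::::Z:::
:::ZZ::::
:::::::::
gen 26: ::ZZ:::::
:::ZZ::::
:<ZZ:Z:::
:::::Z:::
:::ZZ::::
:::::::::
gen 27: ::ZZ:::::
:^:ZZ::::
:ZZZ:Z:::
:::::Z:::
:::ZZ::::
:::::::::
gen 28: ::ZZ:::::
:Z>ZZ::::
:ZZZ:Z:::
:::::Z:::
:::ZZ::::
:::::::::
gen 29: ::ZZ:::::
:ZZZZ::::
:ZvZ:Z:::
:::::Z:::
:::ZZ::::
:::::::::
gen 30: ::ZZ:::::
:ZZZZ::::
:Z:>:Z:::
:::::Z:::
:::ZZ::::
:::::::::
gen 31: ::ZZ:::::
:ZZ^Z::::
:Z:::Z:::
:::::Z:::
:::ZZ::::
:::::::::
gen 32: ::ZZ:::::
:Z<:Z::::
:Z:::Z:::
:::::Z:::
:::ZZ::::
:::::::::
gen 33: ::ZZ:::::
:Z::Z::::
:Zv::Z:::
:::::Z:::
:::ZZ::::
:::::::::
gen 34: ::ZZ:::::
:Z::Z::::
:<Z::Z:::
:::::Z:::
:::ZZ::::
:::::::::
gen 35: ::ZZ:::::
:Z::Z::::
::Z::Z:::
:v:::Z:::
:::ZZ::::
:::::::::
gen 36: ::ZZ:::::
:Z::Z::::
::Z::Z:::
<Z:::Z:::
:::ZZ::::
:::::::::
gen 37: ::ZZ:::::
:Z::Z::::
^:Z::Z:::
ZZ:::Z:::
:::ZZ::::
:::::::::
gen 38: ::ZZ:::::
:Z::Z::::
Z>Z::Z:::
ZZ:::Z:::
:::ZZ::::
:::::::::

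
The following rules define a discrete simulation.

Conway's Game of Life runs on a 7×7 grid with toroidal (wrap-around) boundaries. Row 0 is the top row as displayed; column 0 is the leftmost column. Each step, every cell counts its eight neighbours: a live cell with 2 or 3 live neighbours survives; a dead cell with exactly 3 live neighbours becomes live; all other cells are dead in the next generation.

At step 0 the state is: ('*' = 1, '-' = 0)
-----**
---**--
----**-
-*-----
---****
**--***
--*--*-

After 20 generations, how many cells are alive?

9

0) -----**
---**--
----**-
-*-----
---****
**--***
--*--*-
1) ---*-**
---*--*
---***-
---*--*
-***---
***----
-*-----
2) *-*-***
--**--*
--**-**
-----*-
---*---
*--*---
-*----*
3) --*-*--
-------
--**-**
--**-**
----*--
*-*----
-****--
4) -**-*--
--*-**-
--**-**
--*---*
-**-***
--*-*--
----*--
5) -**-*--
------*
-**---*
-------
***-*-*
-**-*--
-**-**-
6) ***-*--
---*-*-
*------
---*-**
*-*--*-
----*-*
*---**-
7) ***----
*-***-*
-----*-
**--**-
*--*---
**-**--
*---*--
8) --*-**-
*-*****
--*----
**--**-
---*-*-
*****-*
----*-*
9) ***----
--*---*
--*----
-******
-------
***---*
------*
10) ***---*
*-**---
*---*-*
-*****-
----*--
**----*
------*
11) --**--*
--**-*-
*-----*
***---*
----*-*
*----**
--*--*-
12) -*---**
******-
---*-*-
-*-----
-------
*---*--
******-
13) -------
**-*---
*--*-**
-------
-------
*-*-***
--**---
14) -*-*---
***-*--
***-*-*
------*
-----**
-**-***
-******
15) ------*
----***
--*---*
-*-----
----*--
-*-----
------*
16) *-----*
*-----*
*-----*
-------
-------
-------
*------
17) -*-----
-*---*-
*-----*
-------
-------
-------
*-----*
18) -*----*
-*----*
*-----*
-------
-------
-------
*------
19) -*----*
-*---**
*-----*
-------
-------
-------
*------
20) -*---**
-*---*-
*----**
-------
-------
-------
*------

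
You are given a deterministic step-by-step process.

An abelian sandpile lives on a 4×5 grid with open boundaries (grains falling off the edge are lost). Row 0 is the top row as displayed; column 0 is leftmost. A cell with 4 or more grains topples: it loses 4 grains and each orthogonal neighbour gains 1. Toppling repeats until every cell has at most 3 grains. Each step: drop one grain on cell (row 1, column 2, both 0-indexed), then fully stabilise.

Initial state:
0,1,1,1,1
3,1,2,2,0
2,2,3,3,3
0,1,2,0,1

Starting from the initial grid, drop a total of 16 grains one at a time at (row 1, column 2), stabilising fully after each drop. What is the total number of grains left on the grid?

36

gen 0: 0,1,1,1,1
3,1,2,2,0
2,2,3,3,3
0,1,2,0,1
gen 1: 0,1,1,1,1
3,1,3,2,0
2,2,3,3,3
0,1,2,0,1
gen 2: 0,1,2,2,1
3,2,2,0,2
2,3,1,2,0
0,1,3,1,2
gen 3: 0,1,2,2,1
3,2,3,0,2
2,3,1,2,0
0,1,3,1,2
gen 4: 0,1,3,2,1
3,3,0,1,2
2,3,2,2,0
0,1,3,1,2
gen 5: 0,1,3,2,1
3,3,1,1,2
2,3,2,2,0
0,1,3,1,2
gen 6: 0,1,3,2,1
3,3,2,1,2
2,3,2,2,0
0,1,3,1,2
gen 7: 0,1,3,2,1
3,3,3,1,2
2,3,2,2,0
0,1,3,1,2
gen 8: 1,3,0,3,1
1,2,3,2,2
0,2,1,3,0
1,3,0,2,2
gen 9: 1,3,1,3,1
1,3,0,3,2
0,2,2,3,0
1,3,0,2,2
gen 10: 1,3,1,3,1
1,3,1,3,2
0,2,2,3,0
1,3,0,2,2
gen 11: 1,3,1,3,1
1,3,2,3,2
0,2,2,3,0
1,3,0,2,2
gen 12: 1,3,1,3,1
1,3,3,3,2
0,2,2,3,0
1,3,0,2,2
gen 13: 2,1,1,1,2
2,3,0,3,3
1,1,2,1,1
2,0,2,3,2
gen 14: 2,1,1,1,2
2,3,1,3,3
1,1,2,1,1
2,0,2,3,2
gen 15: 2,1,1,1,2
2,3,2,3,3
1,1,2,1,1
2,0,2,3,2
gen 16: 2,1,1,1,2
2,3,3,3,3
1,1,2,1,1
2,0,2,3,2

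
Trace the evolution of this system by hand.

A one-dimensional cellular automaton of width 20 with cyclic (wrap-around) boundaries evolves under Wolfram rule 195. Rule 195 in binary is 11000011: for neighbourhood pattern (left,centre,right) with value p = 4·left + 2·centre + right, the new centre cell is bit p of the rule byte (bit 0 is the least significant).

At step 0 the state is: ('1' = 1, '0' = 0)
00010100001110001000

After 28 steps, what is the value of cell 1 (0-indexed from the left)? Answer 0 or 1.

0

step 0: 00010100001110001000
step 1: 11100001110110110011
step 2: 11101110110010010101
step 3: 11100110010100100000
step 4: 01101010100001001111
step 5: 00100000001110010111
step 6: 01001111110110100011
step 7: 00010111110010001101
step 8: 01100011110100110100
step 9: 10101101110001010001
step 10: 10000100110110000110
step 11: 00111001010010111010
step 12: 11011010000100011000
step 13: 01001000111001101011
step 14: 00010011011010100001
step 15: 01100101001000001110
step 16: 10101000010011110110
step 17: 00000011100101110010
step 18: 11111101101000110100
step 19: 01111100100011010001
step 20: 00111101001101000110
step 21: 11011100010100011010
step 22: 01001101100001101000
step 23: 10010100101110100011
step 24: 10100001000110001101
step 25: 10001110011010110100
step 26: 00110110101000010001
step 27: 01010010000011100110
step 28: 10000100111101101010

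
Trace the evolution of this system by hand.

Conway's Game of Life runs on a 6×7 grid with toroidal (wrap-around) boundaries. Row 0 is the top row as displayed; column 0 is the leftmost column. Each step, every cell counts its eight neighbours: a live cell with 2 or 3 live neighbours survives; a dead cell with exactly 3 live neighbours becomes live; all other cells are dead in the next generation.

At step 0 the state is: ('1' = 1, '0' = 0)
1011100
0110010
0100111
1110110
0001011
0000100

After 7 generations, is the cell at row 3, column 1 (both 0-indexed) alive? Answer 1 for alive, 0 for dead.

0

[0] 1011100
0110010
0100111
1110110
0001011
0000100
[1] 0010110
0000000
0000000
0110000
1111001
0010001
[2] 0001010
0000000
0000000
0001000
0001001
0000101
[3] 0000110
0000000
0000000
0000000
0001110
0001101
[4] 0001110
0000000
0000000
0000100
0001010
0000001
[5] 0000110
0000100
0000000
0000100
0000110
0001001
[6] 0001110
0000110
0000000
0000110
0001110
0001001
[7] 0001001
0001010
0000000
0001010
0001001
0010001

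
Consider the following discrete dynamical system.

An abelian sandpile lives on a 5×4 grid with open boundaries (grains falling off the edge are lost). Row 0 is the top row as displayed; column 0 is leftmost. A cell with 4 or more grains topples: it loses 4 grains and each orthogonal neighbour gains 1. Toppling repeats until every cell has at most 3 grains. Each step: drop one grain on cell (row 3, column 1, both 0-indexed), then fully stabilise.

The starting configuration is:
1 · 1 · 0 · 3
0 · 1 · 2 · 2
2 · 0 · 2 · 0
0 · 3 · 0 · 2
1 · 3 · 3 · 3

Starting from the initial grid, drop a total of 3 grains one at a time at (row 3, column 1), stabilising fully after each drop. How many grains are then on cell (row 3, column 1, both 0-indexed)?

k=0  1 · 1 · 0 · 3
0 · 1 · 2 · 2
2 · 0 · 2 · 0
0 · 3 · 0 · 2
1 · 3 · 3 · 3
k=1  1 · 1 · 0 · 3
0 · 1 · 2 · 2
2 · 1 · 2 · 0
1 · 1 · 2 · 3
2 · 1 · 1 · 0
k=2  1 · 1 · 0 · 3
0 · 1 · 2 · 2
2 · 1 · 2 · 0
1 · 2 · 2 · 3
2 · 1 · 1 · 0
k=3  1 · 1 · 0 · 3
0 · 1 · 2 · 2
2 · 1 · 2 · 0
1 · 3 · 2 · 3
2 · 1 · 1 · 0

3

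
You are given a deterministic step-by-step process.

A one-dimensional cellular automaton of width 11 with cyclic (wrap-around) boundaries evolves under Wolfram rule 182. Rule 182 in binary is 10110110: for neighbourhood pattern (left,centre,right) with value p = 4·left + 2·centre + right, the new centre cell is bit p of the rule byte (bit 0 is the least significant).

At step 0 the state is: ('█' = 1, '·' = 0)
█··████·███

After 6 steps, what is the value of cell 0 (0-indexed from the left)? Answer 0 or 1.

0

k=0  █··████·███
k=1  ·██·██·█·██
k=2  █··█··███··
k=3  ██████·█·██
k=4  █████·███·█
k=5  ████·█·█·█·
k=6  ·██·███████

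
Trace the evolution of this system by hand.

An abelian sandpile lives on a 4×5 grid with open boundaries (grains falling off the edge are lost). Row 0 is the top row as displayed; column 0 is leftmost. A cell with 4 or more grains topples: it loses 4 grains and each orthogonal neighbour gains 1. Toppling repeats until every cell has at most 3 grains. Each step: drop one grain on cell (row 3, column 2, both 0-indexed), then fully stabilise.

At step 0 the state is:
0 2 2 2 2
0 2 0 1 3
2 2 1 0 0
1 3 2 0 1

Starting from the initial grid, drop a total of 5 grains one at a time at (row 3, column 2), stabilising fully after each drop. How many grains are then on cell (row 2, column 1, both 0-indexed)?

gen 0: 0 2 2 2 2
0 2 0 1 3
2 2 1 0 0
1 3 2 0 1
gen 1: 0 2 2 2 2
0 2 0 1 3
2 2 1 0 0
1 3 3 0 1
gen 2: 0 2 2 2 2
0 2 0 1 3
2 3 2 0 0
2 0 1 1 1
gen 3: 0 2 2 2 2
0 2 0 1 3
2 3 2 0 0
2 0 2 1 1
gen 4: 0 2 2 2 2
0 2 0 1 3
2 3 2 0 0
2 0 3 1 1
gen 5: 0 2 2 2 2
0 2 0 1 3
2 3 3 0 0
2 1 0 2 1

3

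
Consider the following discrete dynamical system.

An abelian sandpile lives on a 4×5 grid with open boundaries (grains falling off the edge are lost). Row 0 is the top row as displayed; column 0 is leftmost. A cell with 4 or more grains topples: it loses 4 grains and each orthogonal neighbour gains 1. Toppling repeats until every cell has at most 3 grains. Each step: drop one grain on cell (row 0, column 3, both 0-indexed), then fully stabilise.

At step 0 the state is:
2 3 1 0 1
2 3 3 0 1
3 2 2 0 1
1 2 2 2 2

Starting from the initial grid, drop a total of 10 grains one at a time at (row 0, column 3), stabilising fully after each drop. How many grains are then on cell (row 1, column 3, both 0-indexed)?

[0] 2 3 1 0 1
2 3 3 0 1
3 2 2 0 1
1 2 2 2 2
[1] 2 3 1 1 1
2 3 3 0 1
3 2 2 0 1
1 2 2 2 2
[2] 2 3 1 2 1
2 3 3 0 1
3 2 2 0 1
1 2 2 2 2
[3] 2 3 1 3 1
2 3 3 0 1
3 2 2 0 1
1 2 2 2 2
[4] 2 3 2 0 2
2 3 3 1 1
3 2 2 0 1
1 2 2 2 2
[5] 2 3 2 1 2
2 3 3 1 1
3 2 2 0 1
1 2 2 2 2
[6] 2 3 2 2 2
2 3 3 1 1
3 2 2 0 1
1 2 2 2 2
[7] 2 3 2 3 2
2 3 3 1 1
3 2 2 0 1
1 2 2 2 2
[8] 2 3 3 0 3
2 3 3 2 1
3 2 2 0 1
1 2 2 2 2
[9] 2 3 3 1 3
2 3 3 2 1
3 2 2 0 1
1 2 2 2 2
[10] 2 3 3 2 3
2 3 3 2 1
3 2 2 0 1
1 2 2 2 2

2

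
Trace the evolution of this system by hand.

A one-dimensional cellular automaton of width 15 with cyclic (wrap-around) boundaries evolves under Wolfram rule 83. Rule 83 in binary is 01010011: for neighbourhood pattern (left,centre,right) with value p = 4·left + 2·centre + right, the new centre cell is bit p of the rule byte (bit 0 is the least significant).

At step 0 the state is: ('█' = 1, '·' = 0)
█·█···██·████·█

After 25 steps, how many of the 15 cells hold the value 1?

7

step 0: █·█···██·████·█
step 1: █··███·█····█··
step 2: ·██··█··████·██
step 3: ··███·██···█··█
step 4: ██··█··████·██·
step 5: ·███·██···█··█·
step 6: █··█··████·██·█
step 7: ███·██···█··█··
step 8: ··█··████·██·██
step 9: ██·██···█··█··█
step 10: ·█··████·██·██·
step 11: █·██···█··█··██
step 12: █··████·██·██··
step 13: ·██···█··█··███
step 14: ··████·██·██··█
step 15: ██···█··█··███·
step 16: ·████·██·██··█·
step 17: █···█··█··███·█
step 18: ████·██·██··█··
step 19: ···█··█··███·██
step 20: ███·██·██··█··█
step 21: ··█··█··███·██·
step 22: ██·██·██··█··██
step 23: ·█··█··███·██··
step 24: █·██·██··█··███
step 25: █··█··███·██···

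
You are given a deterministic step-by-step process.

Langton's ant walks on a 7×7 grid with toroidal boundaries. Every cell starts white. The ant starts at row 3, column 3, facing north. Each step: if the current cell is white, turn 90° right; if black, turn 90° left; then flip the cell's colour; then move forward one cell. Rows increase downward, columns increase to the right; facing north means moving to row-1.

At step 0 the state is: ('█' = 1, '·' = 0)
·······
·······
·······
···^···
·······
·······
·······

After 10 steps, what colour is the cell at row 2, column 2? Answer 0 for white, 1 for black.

step 0: ·······
·······
·······
···^···
·······
·······
·······
step 1: ·······
·······
·······
···█>··
·······
·······
·······
step 2: ·······
·······
·······
···██··
····v··
·······
·······
step 3: ·······
·······
·······
···██··
···<█··
·······
·······
step 4: ·······
·······
·······
···^█··
···██··
·······
·······
step 5: ·······
·······
·······
··<·█··
···██··
·······
·······
step 6: ·······
·······
··^····
··█·█··
···██··
·······
·······
step 7: ·······
·······
··█>···
··█·█··
···██··
·······
·······
step 8: ·······
·······
··██···
··█v█··
···██··
·······
·······
step 9: ·······
·······
··██···
··<██··
···██··
·······
·······
step 10: ·······
·······
··██···
···██··
··v██··
·······
·······

1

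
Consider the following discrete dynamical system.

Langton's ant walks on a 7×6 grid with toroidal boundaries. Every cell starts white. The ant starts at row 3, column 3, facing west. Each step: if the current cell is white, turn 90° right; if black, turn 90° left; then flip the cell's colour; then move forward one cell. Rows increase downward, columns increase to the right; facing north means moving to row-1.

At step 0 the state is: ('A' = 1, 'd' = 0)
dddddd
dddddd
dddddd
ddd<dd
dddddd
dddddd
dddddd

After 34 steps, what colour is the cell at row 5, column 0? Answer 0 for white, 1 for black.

step 0: dddddd
dddddd
dddddd
ddd<dd
dddddd
dddddd
dddddd
step 1: dddddd
dddddd
ddd^dd
dddAdd
dddddd
dddddd
dddddd
step 2: dddddd
dddddd
dddA>d
dddAdd
dddddd
dddddd
dddddd
step 3: dddddd
dddddd
dddAAd
dddAvd
dddddd
dddddd
dddddd
step 4: dddddd
dddddd
dddAAd
ddd<Ad
dddddd
dddddd
dddddd
step 5: dddddd
dddddd
dddAAd
ddddAd
dddvdd
dddddd
dddddd
step 6: dddddd
dddddd
dddAAd
ddddAd
dd<Add
dddddd
dddddd
step 7: dddddd
dddddd
dddAAd
dd^dAd
ddAAdd
dddddd
dddddd
step 8: dddddd
dddddd
dddAAd
ddA>Ad
ddAAdd
dddddd
dddddd
step 9: dddddd
dddddd
dddAAd
ddAAAd
ddAvdd
dddddd
dddddd
step 10: dddddd
dddddd
dddAAd
ddAAAd
ddAd>d
dddddd
dddddd
step 11: dddddd
dddddd
dddAAd
ddAAAd
ddAdAd
ddddvd
dddddd
step 12: dddddd
dddddd
dddAAd
ddAAAd
ddAdAd
ddd<Ad
dddddd
step 13: dddddd
dddddd
dddAAd
ddAAAd
ddA^Ad
dddAAd
dddddd
step 14: dddddd
dddddd
dddAAd
ddAAAd
ddAA>d
dddAAd
dddddd
step 15: dddddd
dddddd
dddAAd
ddAA^d
ddAAdd
dddAAd
dddddd
step 16: dddddd
dddddd
dddAAd
ddA<dd
ddAAdd
dddAAd
dddddd
step 17: dddddd
dddddd
dddAAd
ddAddd
ddAvdd
dddAAd
dddddd
step 18: dddddd
dddddd
dddAAd
ddAddd
ddAd>d
dddAAd
dddddd
step 19: dddddd
dddddd
dddAAd
ddAddd
ddAdAd
dddAvd
dddddd
step 20: dddddd
dddddd
dddAAd
ddAddd
ddAdAd
dddAd>
dddddd
step 21: dddddd
dddddd
dddAAd
ddAddd
ddAdAd
dddAdA
dddddv
step 22: dddddd
dddddd
dddAAd
ddAddd
ddAdAd
dddAdA
dddd<A
step 23: dddddd
dddddd
dddAAd
ddAddd
ddAdAd
dddA^A
ddddAA
step 24: dddddd
dddddd
dddAAd
ddAddd
ddAdAd
dddAA>
ddddAA
step 25: dddddd
dddddd
dddAAd
ddAddd
ddAdA^
dddAAd
ddddAA
step 26: dddddd
dddddd
dddAAd
ddAddd
>dAdAA
dddAAd
ddddAA
step 27: dddddd
dddddd
dddAAd
ddAddd
AdAdAA
vddAAd
ddddAA
step 28: dddddd
dddddd
dddAAd
ddAddd
AdAdAA
AddAA<
ddddAA
step 29: dddddd
dddddd
dddAAd
ddAddd
AdAdA^
AddAAA
ddddAA
step 30: dddddd
dddddd
dddAAd
ddAddd
AdAd<d
AddAAA
ddddAA
step 31: dddddd
dddddd
dddAAd
ddAddd
AdAddd
AddAvA
ddddAA
step 32: dddddd
dddddd
dddAAd
ddAddd
AdAddd
AddAd>
ddddAA
step 33: dddddd
dddddd
dddAAd
ddAddd
AdAdd^
AddAdd
ddddAA
step 34: dddddd
dddddd
dddAAd
ddAddd
>dAddA
AddAdd
ddddAA

1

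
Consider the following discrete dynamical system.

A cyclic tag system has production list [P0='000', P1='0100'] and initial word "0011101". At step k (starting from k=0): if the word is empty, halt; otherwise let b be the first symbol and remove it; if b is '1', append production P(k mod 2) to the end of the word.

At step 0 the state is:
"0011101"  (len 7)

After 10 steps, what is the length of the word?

[0] "0011101"  (len 7)
[1] "011101"  (len 6)
[2] "11101"  (len 5)
[3] "1101000"  (len 7)
[4] "1010000100"  (len 10)
[5] "010000100000"  (len 12)
[6] "10000100000"  (len 11)
[7] "0000100000000"  (len 13)
[8] "000100000000"  (len 12)
[9] "00100000000"  (len 11)
[10] "0100000000"  (len 10)

10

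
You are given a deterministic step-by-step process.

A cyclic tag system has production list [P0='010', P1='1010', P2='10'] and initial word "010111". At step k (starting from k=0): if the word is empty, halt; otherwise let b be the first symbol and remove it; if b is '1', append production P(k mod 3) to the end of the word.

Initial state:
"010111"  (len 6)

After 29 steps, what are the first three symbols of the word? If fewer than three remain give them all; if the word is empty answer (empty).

001

0) "010111"  (len 6)
1) "10111"  (len 5)
2) "01111010"  (len 8)
3) "1111010"  (len 7)
4) "111010010"  (len 9)
5) "110100101010"  (len 12)
6) "1010010101010"  (len 13)
7) "010010101010010"  (len 15)
8) "10010101010010"  (len 14)
9) "001010101001010"  (len 15)
10) "01010101001010"  (len 14)
11) "1010101001010"  (len 13)
12) "01010100101010"  (len 14)
13) "1010100101010"  (len 13)
14) "0101001010101010"  (len 16)
15) "101001010101010"  (len 15)
16) "01001010101010010"  (len 17)
17) "1001010101010010"  (len 16)
18) "00101010101001010"  (len 17)
19) "0101010101001010"  (len 16)
20) "101010101001010"  (len 15)
21) "0101010100101010"  (len 16)
22) "101010100101010"  (len 15)
23) "010101001010101010"  (len 18)
24) "10101001010101010"  (len 17)
25) "0101001010101010010"  (len 19)
26) "101001010101010010"  (len 18)
27) "0100101010101001010"  (len 19)
28) "100101010101001010"  (len 18)
29) "001010101010010101010"  (len 21)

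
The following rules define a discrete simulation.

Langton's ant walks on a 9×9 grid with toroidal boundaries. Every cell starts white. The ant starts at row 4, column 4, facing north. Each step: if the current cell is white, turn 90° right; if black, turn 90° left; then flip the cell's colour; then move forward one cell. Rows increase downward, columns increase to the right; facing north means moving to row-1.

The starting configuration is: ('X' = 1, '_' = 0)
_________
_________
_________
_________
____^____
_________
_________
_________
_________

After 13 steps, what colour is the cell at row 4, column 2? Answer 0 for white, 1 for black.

1

0) _________
_________
_________
_________
____^____
_________
_________
_________
_________
1) _________
_________
_________
_________
____X>___
_________
_________
_________
_________
2) _________
_________
_________
_________
____XX___
_____v___
_________
_________
_________
3) _________
_________
_________
_________
____XX___
____<X___
_________
_________
_________
4) _________
_________
_________
_________
____^X___
____XX___
_________
_________
_________
5) _________
_________
_________
_________
___<_X___
____XX___
_________
_________
_________
6) _________
_________
_________
___^_____
___X_X___
____XX___
_________
_________
_________
7) _________
_________
_________
___X>____
___X_X___
____XX___
_________
_________
_________
8) _________
_________
_________
___XX____
___XvX___
____XX___
_________
_________
_________
9) _________
_________
_________
___XX____
___<XX___
____XX___
_________
_________
_________
10) _________
_________
_________
___XX____
____XX___
___vXX___
_________
_________
_________
11) _________
_________
_________
___XX____
____XX___
__<XXX___
_________
_________
_________
12) _________
_________
_________
___XX____
__^_XX___
__XXXX___
_________
_________
_________
13) _________
_________
_________
___XX____
__X>XX___
__XXXX___
_________
_________
_________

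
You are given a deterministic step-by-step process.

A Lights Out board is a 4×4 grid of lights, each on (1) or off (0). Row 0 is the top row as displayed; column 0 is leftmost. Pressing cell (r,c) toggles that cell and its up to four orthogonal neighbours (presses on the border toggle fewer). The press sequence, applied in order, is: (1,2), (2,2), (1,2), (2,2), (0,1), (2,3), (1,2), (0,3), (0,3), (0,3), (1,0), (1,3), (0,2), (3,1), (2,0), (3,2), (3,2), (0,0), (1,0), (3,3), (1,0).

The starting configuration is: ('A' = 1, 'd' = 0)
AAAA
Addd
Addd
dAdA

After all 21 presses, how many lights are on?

6

k=0  AAAA
Addd
Addd
dAdA
k=1  AAdA
AAAA
AdAd
dAdA
k=2  AAdA
AAdA
AAdA
dAAA
k=3  AAAA
AdAd
AAAA
dAAA
k=4  AAAA
Addd
Addd
dAdA
k=5  dddA
AAdd
Addd
dAdA
k=6  dddA
AAdA
AdAA
dAdd
k=7  ddAA
AdAd
AddA
dAdd
k=8  dddd
AdAA
AddA
dAdd
k=9  ddAA
AdAd
AddA
dAdd
k=10  dddd
AdAA
AddA
dAdd
k=11  Addd
dAAA
dddA
dAdd
k=12  AddA
dAdd
dddd
dAdd
k=13  AAAd
dAAd
dddd
dAdd
k=14  AAAd
dAAd
dAdd
AdAd
k=15  AAAd
AAAd
Addd
ddAd
k=16  AAAd
AAAd
AdAd
dAdA
k=17  AAAd
AAAd
Addd
ddAd
k=18  ddAd
dAAd
Addd
ddAd
k=19  AdAd
AdAd
dddd
ddAd
k=20  AdAd
AdAd
dddA
dddA
k=21  ddAd
dAAd
AddA
dddA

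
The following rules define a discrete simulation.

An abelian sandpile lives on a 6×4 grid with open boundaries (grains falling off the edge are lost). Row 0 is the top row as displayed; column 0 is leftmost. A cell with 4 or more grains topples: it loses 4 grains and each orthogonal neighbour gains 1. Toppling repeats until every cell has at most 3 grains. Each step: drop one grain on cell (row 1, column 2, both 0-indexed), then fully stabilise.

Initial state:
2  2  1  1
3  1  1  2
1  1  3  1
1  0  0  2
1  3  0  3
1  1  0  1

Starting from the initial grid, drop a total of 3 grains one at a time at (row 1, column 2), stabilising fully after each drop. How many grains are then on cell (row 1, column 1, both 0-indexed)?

k=0  2  2  1  1
3  1  1  2
1  1  3  1
1  0  0  2
1  3  0  3
1  1  0  1
k=1  2  2  1  1
3  1  2  2
1  1  3  1
1  0  0  2
1  3  0  3
1  1  0  1
k=2  2  2  1  1
3  1  3  2
1  1  3  1
1  0  0  2
1  3  0  3
1  1  0  1
k=3  2  2  2  1
3  2  1  3
1  2  0  2
1  0  1  2
1  3  0  3
1  1  0  1

2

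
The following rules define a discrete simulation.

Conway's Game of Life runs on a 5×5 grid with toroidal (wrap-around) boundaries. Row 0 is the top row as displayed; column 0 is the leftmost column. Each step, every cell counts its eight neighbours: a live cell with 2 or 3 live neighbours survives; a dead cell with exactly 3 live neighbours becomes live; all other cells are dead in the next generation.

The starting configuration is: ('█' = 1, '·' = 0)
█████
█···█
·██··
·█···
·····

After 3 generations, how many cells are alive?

gen 0: █████
█···█
·██··
·█···
·····
gen 1: ·███·
·····
·██··
·██··
···██
gen 2: ··███
···█·
·██··
██···
█···█
gen 3: █·█··
·█··█
███··
··█·█
··█··

10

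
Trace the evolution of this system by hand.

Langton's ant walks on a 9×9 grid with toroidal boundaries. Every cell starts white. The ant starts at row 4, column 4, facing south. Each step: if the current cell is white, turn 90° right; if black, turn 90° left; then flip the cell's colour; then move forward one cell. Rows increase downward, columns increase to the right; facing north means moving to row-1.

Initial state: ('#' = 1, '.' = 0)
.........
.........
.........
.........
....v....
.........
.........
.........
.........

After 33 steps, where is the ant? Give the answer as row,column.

2,5

k=0  .........
.........
.........
.........
....v....
.........
.........
.........
.........
k=1  .........
.........
.........
.........
...<#....
.........
.........
.........
.........
k=2  .........
.........
.........
...^.....
...##....
.........
.........
.........
.........
k=3  .........
.........
.........
...#>....
...##....
.........
.........
.........
.........
k=4  .........
.........
.........
...##....
...#v....
.........
.........
.........
.........
k=5  .........
.........
.........
...##....
...#.>...
.........
.........
.........
.........
k=6  .........
.........
.........
...##....
...#.#...
.....v...
.........
.........
.........
k=7  .........
.........
.........
...##....
...#.#...
....<#...
.........
.........
.........
k=8  .........
.........
.........
...##....
...#^#...
....##...
.........
.........
.........
k=9  .........
.........
.........
...##....
...##>...
....##...
.........
.........
.........
k=10  .........
.........
.........
...##^...
...##....
....##...
.........
.........
.........
k=11  .........
.........
.........
...###>..
...##....
....##...
.........
.........
.........
k=12  .........
.........
.........
...####..
...##.v..
....##...
.........
.........
.........
k=13  .........
.........
.........
...####..
...##<#..
....##...
.........
.........
.........
k=14  .........
.........
.........
...##^#..
...####..
....##...
.........
.........
.........
k=15  .........
.........
.........
...#<.#..
...####..
....##...
.........
.........
.........
k=16  .........
.........
.........
...#..#..
...#v##..
....##...
.........
.........
.........
k=17  .........
.........
.........
...#..#..
...#.>#..
....##...
.........
.........
.........
k=18  .........
.........
.........
...#.^#..
...#..#..
....##...
.........
.........
.........
k=19  .........
.........
.........
...#.#>..
...#..#..
....##...
.........
.........
.........
k=20  .........
.........
......^..
...#.#...
...#..#..
....##...
.........
.........
.........
k=21  .........
.........
......#>.
...#.#...
...#..#..
....##...
.........
.........
.........
k=22  .........
.........
......##.
...#.#.v.
...#..#..
....##...
.........
.........
.........
k=23  .........
.........
......##.
...#.#<#.
...#..#..
....##...
.........
.........
.........
k=24  .........
.........
......^#.
...#.###.
...#..#..
....##...
.........
.........
.........
k=25  .........
.........
.....<.#.
...#.###.
...#..#..
....##...
.........
.........
.........
k=26  .........
.....^...
.....#.#.
...#.###.
...#..#..
....##...
.........
.........
.........
k=27  .........
.....#>..
.....#.#.
...#.###.
...#..#..
....##...
.........
.........
.........
k=28  .........
.....##..
.....#v#.
...#.###.
...#..#..
....##...
.........
.........
.........
k=29  .........
.....##..
.....<##.
...#.###.
...#..#..
....##...
.........
.........
.........
k=30  .........
.....##..
......##.
...#.v##.
...#..#..
....##...
.........
.........
.........
k=31  .........
.....##..
......##.
...#..>#.
...#..#..
....##...
.........
.........
.........
k=32  .........
.....##..
......^#.
...#...#.
...#..#..
....##...
.........
.........
.........
k=33  .........
.....##..
.....<.#.
...#...#.
...#..#..
....##...
.........
.........
.........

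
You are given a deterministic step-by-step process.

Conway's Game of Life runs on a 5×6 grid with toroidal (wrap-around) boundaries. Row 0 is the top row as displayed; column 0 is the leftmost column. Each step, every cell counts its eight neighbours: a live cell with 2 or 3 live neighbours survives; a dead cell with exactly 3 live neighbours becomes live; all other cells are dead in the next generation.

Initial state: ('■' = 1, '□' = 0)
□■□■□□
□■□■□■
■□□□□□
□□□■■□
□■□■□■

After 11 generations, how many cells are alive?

3

k=0  □■□■□□
□■□■□■
■□□□□□
□□□■■□
□■□■□■
k=1  □■□■□□
□■□□■□
■□■■□■
■□■■■■
■□□■□□
k=2  ■■□■■□
□■□□■■
□□□□□□
□□□□□□
■□□□□□
k=3  □■■■■□
□■■■■■
□□□□□□
□□□□□□
■■□□□■
k=4  □□□□□□
■■□□□■
□□■■■□
■□□□□□
■■□■■■
k=5  □□■□□□
■■■■■■
□□■■■□
■□□□□□
■■□□■■
k=6  □□□□□□
■□□□□■
□□□□□□
■□■□□□
■■□□□■
k=7  □■□□□□
□□□□□□
■■□□□■
■□□□□■
■■□□□■
k=8  □■□□□□
□■□□□□
□■□□□■
□□□□■□
□■□□□■
k=9  □■■□□□
□■■□□□
■□□□□□
□□□□■■
■□□□□□
k=10  ■□■□□□
■□■□□□
■■□□□■
■□□□□■
■■□□□■
k=11  □□■□□□
□□■□□□
□□□□□□
□□□□■□
□□□□□□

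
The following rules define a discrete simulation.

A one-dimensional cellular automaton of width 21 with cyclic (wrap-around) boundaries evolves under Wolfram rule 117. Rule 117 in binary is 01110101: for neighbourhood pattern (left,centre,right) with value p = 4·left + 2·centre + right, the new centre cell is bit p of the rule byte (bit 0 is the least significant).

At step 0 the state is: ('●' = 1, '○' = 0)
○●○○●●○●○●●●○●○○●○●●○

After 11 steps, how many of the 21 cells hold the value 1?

0) ○●○○●●○●○●●●○●○○●○●●○
1) ○●●○○●●●●○○●●●●○●●○●●
2) ●○●●○○○○●●○○○○●●○●●○●
3) ●●○●●●●○○●●●●○○●●○●●○
4) ○●●○○○●●○○○○●●○○●●○●●
5) ●○●●●○○●●●●○○●●○○●●○●
6) ●●○○●●○○○○●●○○●●○○●●○
7) ○●●○○●●●●○○●●○○●●○○●●
8) ●○●●○○○○●●○○●●○○●●○○●
9) ●●○●●●●○○●●○○●●○○●●○○
10) ○●●○○○●●○○●●○○●●○○●●○
11) ○○●●●○○●●○○●●○○●●○○●●

11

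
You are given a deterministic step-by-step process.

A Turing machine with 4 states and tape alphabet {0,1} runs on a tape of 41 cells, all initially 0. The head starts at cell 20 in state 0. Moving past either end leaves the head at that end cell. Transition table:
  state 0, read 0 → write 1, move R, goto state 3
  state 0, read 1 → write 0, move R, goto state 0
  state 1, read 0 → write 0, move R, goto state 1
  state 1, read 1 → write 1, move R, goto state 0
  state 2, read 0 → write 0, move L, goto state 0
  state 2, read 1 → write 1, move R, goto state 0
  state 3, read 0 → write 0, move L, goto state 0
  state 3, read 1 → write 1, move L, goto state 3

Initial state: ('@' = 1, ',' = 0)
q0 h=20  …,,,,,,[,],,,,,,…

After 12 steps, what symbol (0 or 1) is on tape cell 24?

0

step 0: q0 h=20  …,,,,,,[,],,,,,,…
step 1: q3 h=21  …,,,,,@[,],,,,,,…
step 2: q0 h=20  …,,,,,,[@],,,,,,…
step 3: q0 h=21  …,,,,,,[,],,,,,,…
step 4: q3 h=22  …,,,,,@[,],,,,,,…
step 5: q0 h=21  …,,,,,,[@],,,,,,…
step 6: q0 h=22  …,,,,,,[,],,,,,,…
step 7: q3 h=23  …,,,,,@[,],,,,,,…
step 8: q0 h=22  …,,,,,,[@],,,,,,…
step 9: q0 h=23  …,,,,,,[,],,,,,,…
step 10: q3 h=24  …,,,,,@[,],,,,,,…
step 11: q0 h=23  …,,,,,,[@],,,,,,…
step 12: q0 h=24  …,,,,,,[,],,,,,,…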